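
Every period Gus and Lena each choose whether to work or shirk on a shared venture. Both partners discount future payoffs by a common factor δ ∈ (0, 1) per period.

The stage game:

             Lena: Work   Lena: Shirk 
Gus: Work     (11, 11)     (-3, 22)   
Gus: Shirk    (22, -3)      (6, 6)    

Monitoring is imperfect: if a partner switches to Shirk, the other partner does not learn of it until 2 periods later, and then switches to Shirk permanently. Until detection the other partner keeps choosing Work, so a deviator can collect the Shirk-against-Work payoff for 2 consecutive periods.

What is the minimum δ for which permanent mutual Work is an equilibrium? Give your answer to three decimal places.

0.829

The best deviation is to choose Shirk for all 2 undetected periods, earning 22 each, then 6 forever once detected.
Deviation value: 22(1−δ^2)/(1−δ) + 6δ^2/(1−δ); cooperation value: 11/(1−δ).
IC: 11 ≥ 22(1−δ^2) + 6δ^2 = 22 − 16δ^2.
So δ^2 ≥ 11/16, giving δ ≥ (11/16)^(1/2) ≈ 0.829.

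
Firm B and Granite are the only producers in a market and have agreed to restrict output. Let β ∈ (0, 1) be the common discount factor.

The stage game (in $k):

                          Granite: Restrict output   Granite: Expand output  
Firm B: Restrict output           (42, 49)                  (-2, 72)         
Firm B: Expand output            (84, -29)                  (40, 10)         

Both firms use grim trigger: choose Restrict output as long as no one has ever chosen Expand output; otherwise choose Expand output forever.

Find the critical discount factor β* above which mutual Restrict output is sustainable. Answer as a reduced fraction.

21/22

Firm B: cooperation gives 42 each period; deviation gives 84 once then 40 forever.
  42/(1−β) ≥ 84 + 40β/(1−β) ⇒ β ≥ 42/44 = 21/22.
Granite: cooperation gives 49 each period; deviation gives 72 once then 10 forever.
  β ≥ 23/62.
Both must hold, so the binding constraint is Firm B's: β ≥ 21/22.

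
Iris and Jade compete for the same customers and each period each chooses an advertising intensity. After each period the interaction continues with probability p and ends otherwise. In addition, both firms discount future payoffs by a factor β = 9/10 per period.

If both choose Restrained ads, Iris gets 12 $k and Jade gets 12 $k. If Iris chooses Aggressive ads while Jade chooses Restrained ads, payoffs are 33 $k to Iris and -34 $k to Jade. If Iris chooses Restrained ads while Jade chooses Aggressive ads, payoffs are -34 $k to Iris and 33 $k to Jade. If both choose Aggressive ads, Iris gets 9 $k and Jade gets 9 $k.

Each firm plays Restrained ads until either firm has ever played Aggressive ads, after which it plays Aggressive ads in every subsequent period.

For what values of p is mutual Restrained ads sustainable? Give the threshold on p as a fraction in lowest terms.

35/36

Expected continuation weight on next period's payoff is β·p = 9/10·p, which plays the role of the discount factor.
Cooperation requires 9/10·p ≥ (33−12)/(33−9) = 7/8, hence p ≥ 35/36.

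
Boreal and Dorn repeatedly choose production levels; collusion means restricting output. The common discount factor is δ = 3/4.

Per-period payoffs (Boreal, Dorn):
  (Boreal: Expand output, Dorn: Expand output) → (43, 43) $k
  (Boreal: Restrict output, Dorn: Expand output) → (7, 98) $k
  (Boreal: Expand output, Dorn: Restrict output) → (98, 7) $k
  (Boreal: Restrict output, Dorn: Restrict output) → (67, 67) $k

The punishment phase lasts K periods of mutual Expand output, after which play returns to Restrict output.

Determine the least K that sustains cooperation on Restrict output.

IC: δ(1−δ^K)/(1−δ) ≥ (98−67)/(67−43) = 31/24.
With δ = 3/4: need 1 − δ^K ≥ 31/24·(1−3/4)/(3/4), i.e. δ^K ≤ 0.5694.
Since (3/4)^1 = 0.7500 and (3/4)^2 = 0.5625, the smallest such K is 2.

2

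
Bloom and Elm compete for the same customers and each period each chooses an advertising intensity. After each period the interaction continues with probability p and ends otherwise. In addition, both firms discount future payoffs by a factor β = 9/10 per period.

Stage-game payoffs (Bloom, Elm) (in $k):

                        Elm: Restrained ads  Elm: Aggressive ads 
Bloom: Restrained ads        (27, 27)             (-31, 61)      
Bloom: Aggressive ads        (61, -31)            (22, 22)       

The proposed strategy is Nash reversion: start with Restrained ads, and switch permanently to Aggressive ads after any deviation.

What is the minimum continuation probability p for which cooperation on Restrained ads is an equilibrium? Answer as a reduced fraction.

Expected continuation weight on next period's payoff is β·p = 9/10·p, which plays the role of the discount factor.
Cooperation requires 9/10·p ≥ (61−27)/(61−22) = 34/39, hence p ≥ 340/351.

340/351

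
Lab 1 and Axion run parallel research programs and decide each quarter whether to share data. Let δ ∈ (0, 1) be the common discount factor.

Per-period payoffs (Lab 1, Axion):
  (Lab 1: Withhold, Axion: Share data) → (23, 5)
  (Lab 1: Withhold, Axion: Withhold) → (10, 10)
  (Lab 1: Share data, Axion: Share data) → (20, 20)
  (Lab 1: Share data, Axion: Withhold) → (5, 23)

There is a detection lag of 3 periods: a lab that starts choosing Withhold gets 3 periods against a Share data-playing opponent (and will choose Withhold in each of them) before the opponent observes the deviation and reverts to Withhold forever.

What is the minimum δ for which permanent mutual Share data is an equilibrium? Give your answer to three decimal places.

0.613

Deviating for the 3 undetected periods gains 23−20 = 3 per period over cooperation, then loses 20−10 = 10 per period forever once punishment starts.
Gain: 3(1 + δ + … + δ^2); loss: 10·δ^3/(1−δ).
No profitable deviation ⇔ 3(1−δ^3) ≤ 10·δ^3, i.e. δ^3 ≥ 3/(3+10) = 3/13.
Hence δ ≥ (3/13)^(1/3) ≈ 0.613.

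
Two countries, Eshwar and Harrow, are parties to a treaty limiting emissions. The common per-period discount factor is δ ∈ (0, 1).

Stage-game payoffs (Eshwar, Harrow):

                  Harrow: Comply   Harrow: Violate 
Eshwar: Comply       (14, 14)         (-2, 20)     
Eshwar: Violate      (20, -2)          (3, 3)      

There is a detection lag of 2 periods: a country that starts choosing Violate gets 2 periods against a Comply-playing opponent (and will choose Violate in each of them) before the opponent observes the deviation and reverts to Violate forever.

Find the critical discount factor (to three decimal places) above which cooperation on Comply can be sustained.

A deviator earns 20 for 2 periods, then 3 forever; cooperating earns 14 forever. Multiplying the IC by (1−δ):
14 ≥ 20(1−δ^2) + 3δ^2, so 17·δ^2 ≥ 6 and δ^2 ≥ 6/17.
δ ≥ (6/17)^(1/2) ≈ 0.594.

0.594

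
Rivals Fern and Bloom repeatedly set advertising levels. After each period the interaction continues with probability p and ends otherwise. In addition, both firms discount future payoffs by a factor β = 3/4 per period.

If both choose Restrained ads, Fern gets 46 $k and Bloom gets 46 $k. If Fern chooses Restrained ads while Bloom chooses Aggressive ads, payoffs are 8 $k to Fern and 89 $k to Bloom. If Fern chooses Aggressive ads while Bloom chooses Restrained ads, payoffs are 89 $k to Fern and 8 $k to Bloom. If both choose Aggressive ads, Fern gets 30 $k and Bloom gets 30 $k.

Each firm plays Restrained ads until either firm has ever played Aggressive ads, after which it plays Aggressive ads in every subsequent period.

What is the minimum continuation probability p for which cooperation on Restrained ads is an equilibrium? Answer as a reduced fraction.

172/177

Expected continuation weight on next period's payoff is β·p = 3/4·p, which plays the role of the discount factor.
Cooperation requires 3/4·p ≥ (89−46)/(89−30) = 43/59, hence p ≥ 172/177.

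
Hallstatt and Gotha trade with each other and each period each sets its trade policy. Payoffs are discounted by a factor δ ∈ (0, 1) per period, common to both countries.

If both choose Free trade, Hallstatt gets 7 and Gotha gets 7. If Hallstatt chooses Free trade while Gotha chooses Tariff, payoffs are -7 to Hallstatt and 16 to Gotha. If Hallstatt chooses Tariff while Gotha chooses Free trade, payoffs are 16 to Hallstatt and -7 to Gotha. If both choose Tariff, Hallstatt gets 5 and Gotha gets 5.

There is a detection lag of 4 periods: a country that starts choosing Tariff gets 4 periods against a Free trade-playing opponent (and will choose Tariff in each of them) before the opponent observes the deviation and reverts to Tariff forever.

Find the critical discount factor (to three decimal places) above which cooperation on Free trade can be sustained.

A deviator earns 16 for 4 periods, then 5 forever; cooperating earns 7 forever. Multiplying the IC by (1−δ):
7 ≥ 16(1−δ^4) + 5δ^4, so 11·δ^4 ≥ 9 and δ^4 ≥ 9/11.
δ ≥ (9/11)^(1/4) ≈ 0.951.

0.951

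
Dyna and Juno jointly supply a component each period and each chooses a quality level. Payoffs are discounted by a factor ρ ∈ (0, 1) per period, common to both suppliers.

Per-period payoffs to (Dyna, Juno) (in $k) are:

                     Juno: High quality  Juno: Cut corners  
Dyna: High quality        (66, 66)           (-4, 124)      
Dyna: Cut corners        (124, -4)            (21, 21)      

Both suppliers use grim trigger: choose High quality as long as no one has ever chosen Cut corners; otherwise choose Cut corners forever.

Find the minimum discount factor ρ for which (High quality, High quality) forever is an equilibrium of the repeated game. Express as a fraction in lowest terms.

58/103

66/(1−ρ) ≥ 124 + 21ρ/(1−ρ)
66 ≥ 124 − 103ρ
ρ ≥ 58/103.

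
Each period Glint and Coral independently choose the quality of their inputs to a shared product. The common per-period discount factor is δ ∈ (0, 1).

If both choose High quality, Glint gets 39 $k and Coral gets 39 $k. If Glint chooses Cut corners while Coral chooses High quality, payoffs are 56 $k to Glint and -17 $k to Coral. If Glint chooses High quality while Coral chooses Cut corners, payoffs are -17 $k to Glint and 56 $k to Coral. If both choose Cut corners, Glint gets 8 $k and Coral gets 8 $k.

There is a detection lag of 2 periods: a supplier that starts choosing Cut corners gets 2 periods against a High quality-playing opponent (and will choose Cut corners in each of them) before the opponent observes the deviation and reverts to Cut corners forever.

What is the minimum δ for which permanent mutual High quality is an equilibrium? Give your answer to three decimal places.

A deviator earns 56 for 2 periods, then 8 forever; cooperating earns 39 forever. Multiplying the IC by (1−δ):
39 ≥ 56(1−δ^2) + 8δ^2, so 48·δ^2 ≥ 17 and δ^2 ≥ 17/48.
δ ≥ (17/48)^(1/2) ≈ 0.595.

0.595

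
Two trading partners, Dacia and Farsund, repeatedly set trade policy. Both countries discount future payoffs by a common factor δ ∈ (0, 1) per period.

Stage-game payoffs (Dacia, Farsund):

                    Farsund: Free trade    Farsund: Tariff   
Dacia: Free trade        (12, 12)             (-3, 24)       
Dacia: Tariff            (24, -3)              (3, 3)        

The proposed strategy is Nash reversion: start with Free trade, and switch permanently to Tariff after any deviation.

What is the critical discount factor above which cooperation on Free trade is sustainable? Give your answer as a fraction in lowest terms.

Under grim trigger the critical discount factor is (T−C)/(T−P) with T = 24, C = 12, P = 3.
δ* = (24−12)/(24−3) = 12/21 = 4/7.

4/7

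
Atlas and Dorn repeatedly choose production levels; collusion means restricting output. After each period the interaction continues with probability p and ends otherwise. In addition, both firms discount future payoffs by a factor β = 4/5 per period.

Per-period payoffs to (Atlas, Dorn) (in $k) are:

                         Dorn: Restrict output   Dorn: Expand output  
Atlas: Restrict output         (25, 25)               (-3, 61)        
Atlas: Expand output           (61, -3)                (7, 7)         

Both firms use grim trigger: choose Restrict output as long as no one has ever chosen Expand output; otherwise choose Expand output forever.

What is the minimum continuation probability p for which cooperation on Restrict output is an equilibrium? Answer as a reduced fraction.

With continuation probability p and discount β, the effective per-period discount factor is βp.
Grim-trigger IC: βp ≥ (61−25)/(61−7) = 2/3.
So p ≥ (2/3)/(4/5) = 5/6.

5/6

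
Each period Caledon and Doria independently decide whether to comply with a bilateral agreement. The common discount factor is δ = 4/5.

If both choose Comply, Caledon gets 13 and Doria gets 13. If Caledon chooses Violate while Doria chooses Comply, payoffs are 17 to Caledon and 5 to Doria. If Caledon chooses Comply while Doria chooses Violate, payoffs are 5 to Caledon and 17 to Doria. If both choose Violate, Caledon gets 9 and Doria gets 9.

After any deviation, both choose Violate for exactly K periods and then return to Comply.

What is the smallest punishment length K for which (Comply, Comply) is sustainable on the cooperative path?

2

Need Σ_{k=1}^{K} δ^k ≥ (17−13)/(13−9) = 1.0000 at δ = 4/5.
At K = 1 the sum is 0.8000 < 1.0000; at K = 2 it is 1.4400 ≥ 1.0000.
So the minimum punishment length is K = 2.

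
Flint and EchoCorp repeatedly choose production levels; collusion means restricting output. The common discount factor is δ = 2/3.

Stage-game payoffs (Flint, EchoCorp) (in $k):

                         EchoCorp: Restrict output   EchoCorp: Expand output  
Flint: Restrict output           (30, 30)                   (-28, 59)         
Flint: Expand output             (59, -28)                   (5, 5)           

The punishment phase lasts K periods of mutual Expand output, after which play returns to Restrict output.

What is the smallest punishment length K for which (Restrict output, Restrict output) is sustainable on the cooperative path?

No profitable deviation requires (30−5)(δ+…+δ^K) ≥ 59−30, i.e. δ+…+δ^K ≥ 29/25 ≈ 1.1600.
With δ = 2/3, the partial sums are K=1: 0.6667, K=2: 1.1111, K=3: 1.4074.
K = 3 is the first length at which the sum reaches 1.1600.

3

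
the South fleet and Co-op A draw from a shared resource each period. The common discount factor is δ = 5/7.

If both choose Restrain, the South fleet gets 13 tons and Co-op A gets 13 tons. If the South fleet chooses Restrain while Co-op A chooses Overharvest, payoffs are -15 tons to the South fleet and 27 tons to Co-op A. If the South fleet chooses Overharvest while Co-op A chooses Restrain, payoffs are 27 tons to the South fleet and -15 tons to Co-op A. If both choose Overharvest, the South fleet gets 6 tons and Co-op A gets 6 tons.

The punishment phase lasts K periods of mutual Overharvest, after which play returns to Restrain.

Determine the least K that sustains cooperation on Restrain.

5

IC: δ(1−δ^K)/(1−δ) ≥ (27−13)/(13−6) = 2.
With δ = 5/7: need 1 − δ^K ≥ 2·(1−5/7)/(5/7), i.e. δ^K ≤ 0.2000.
Since (5/7)^4 = 0.2603 and (5/7)^5 = 0.1859, the smallest such K is 5.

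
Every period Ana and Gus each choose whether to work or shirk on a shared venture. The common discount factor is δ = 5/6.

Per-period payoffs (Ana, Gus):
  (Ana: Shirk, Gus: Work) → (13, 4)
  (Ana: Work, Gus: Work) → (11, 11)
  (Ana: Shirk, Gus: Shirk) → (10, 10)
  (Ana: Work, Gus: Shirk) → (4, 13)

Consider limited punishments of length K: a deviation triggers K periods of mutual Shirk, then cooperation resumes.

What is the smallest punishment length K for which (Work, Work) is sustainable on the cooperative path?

3

No profitable deviation requires (11−10)(δ+…+δ^K) ≥ 13−11, i.e. δ+…+δ^K ≥ 2 ≈ 2.0000.
With δ = 5/6, the partial sums are K=1: 0.8333, K=2: 1.5278, K=3: 2.1065.
K = 3 is the first length at which the sum reaches 2.0000.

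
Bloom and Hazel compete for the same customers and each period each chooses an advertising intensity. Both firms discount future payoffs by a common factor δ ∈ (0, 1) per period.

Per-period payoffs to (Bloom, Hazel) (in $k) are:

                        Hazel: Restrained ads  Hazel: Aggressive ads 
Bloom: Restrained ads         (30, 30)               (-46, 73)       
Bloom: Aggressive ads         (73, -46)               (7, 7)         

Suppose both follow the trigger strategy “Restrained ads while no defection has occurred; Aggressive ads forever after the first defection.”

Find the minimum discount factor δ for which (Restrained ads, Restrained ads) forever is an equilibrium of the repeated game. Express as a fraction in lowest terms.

43/66

Under grim trigger the critical discount factor is (T−C)/(T−P) with T = 73, C = 30, P = 7.
δ* = (73−30)/(73−7) = 43/66.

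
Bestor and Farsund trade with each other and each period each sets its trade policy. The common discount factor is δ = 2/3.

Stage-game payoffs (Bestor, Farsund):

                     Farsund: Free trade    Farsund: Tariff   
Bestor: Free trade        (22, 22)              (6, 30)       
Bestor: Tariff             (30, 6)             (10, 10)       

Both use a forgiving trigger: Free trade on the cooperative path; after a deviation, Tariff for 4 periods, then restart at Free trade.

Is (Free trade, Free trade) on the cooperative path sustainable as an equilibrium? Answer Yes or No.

Yes

A one-shot deviation gives 30 now, then 10 for 4 periods, then back to 22.
Gain from deviating: (30−22) today; loss: (22−10) in each of the next 4 periods.
No-deviation condition: (22−10)(δ+…+δ^4) ≥ 30−22, i.e. δ+…+δ^4 ≥ 2/3.
At δ = 2/3: δ+…+δ^4 = 1.6049 ≥ 0.6667.
So cooperation is sustainable.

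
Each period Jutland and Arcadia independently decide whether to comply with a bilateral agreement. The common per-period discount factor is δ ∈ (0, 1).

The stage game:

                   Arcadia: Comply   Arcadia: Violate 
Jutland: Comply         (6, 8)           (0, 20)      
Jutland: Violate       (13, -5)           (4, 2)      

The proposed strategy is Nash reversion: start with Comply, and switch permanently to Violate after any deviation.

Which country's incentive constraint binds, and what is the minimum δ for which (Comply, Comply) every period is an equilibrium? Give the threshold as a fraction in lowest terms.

Jutland; δ ≥ 7/9

For Jutland: deviation gain 13−6 = 7, per-period punishment loss 6−4 = 2. IC gives δ ≥ 7/9.
For Arcadia: gain 12, loss 6 per period, so δ ≥ 12/18 = 2/3.
The tighter constraint is Jutland's, so cooperation needs δ ≥ 7/9.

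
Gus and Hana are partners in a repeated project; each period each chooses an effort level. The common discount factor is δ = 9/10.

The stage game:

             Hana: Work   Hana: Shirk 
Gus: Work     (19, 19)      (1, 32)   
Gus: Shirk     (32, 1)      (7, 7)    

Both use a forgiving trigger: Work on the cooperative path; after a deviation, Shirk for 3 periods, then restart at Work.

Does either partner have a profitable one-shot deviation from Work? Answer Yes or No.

No

IC: δ+…+δ^3 ≥ (32−19)/(19−7) = 13/12.
At δ = 9/10: partial sum = 2.4390 ≥ 1.0833. Cooperation sustainable.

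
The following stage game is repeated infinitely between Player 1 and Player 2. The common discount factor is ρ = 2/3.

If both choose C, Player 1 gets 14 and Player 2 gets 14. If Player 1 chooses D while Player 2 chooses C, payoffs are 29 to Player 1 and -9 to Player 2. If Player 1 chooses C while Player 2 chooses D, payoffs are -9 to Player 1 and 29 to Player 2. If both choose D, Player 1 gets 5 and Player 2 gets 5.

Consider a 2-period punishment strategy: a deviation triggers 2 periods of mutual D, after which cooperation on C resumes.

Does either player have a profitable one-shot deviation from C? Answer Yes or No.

Yes

IC: ρ+…+ρ^2 ≥ (29−14)/(14−5) = 5/3.
At ρ = 2/3: partial sum = 1.1111 < 1.6667. Cooperation not sustainable.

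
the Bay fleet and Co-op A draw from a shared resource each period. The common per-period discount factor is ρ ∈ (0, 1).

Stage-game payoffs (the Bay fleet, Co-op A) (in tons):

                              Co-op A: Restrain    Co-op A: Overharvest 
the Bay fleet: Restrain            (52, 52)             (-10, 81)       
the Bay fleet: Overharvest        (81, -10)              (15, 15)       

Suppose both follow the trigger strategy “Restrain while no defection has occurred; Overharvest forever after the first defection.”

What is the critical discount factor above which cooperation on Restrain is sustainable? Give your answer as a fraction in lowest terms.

Cooperation forever yields 52 each period: 52/(1−ρ).
Deviating yields 81 once, then 15 forever: 81 + 15ρ/(1−ρ).
No profitable deviation requires 52/(1−ρ) ≥ 81 + 15ρ/(1−ρ).
Multiplying by (1−ρ): 52 ≥ 81(1−ρ) + 15ρ = 81 − 66ρ.
So 66ρ ≥ 29, i.e. ρ ≥ 29/66.

29/66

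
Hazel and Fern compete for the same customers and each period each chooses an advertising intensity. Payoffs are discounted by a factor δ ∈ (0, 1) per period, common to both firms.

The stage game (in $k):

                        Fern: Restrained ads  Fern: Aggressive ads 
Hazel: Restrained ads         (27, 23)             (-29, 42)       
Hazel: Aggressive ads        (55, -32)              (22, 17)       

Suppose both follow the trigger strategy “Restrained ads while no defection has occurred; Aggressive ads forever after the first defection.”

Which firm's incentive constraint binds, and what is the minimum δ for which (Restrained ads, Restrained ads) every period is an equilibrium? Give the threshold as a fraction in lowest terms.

Hazel; δ ≥ 28/33

Hazel's threshold: (55−27)/(55−22) = 28/33.
Fern's threshold: (42−23)/(42−17) = 19/25.
28/33 > 19/25, so Hazel binds and δ* = 28/33.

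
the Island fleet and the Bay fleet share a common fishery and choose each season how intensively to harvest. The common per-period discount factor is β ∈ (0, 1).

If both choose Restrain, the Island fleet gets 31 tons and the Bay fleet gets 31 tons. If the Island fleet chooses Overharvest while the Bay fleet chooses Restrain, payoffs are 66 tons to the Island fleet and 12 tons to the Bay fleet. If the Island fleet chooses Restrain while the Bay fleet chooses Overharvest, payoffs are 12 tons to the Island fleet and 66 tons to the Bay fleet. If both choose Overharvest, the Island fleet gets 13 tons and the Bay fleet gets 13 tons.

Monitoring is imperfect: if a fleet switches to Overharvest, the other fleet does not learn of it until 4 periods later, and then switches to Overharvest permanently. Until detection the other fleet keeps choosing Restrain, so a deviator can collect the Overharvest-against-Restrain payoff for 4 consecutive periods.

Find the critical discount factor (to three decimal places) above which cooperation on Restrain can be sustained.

The best deviation is to choose Overharvest for all 4 undetected periods, earning 66 each, then 13 forever once detected.
Deviation value: 66(1−β^4)/(1−β) + 13β^4/(1−β); cooperation value: 31/(1−β).
IC: 31 ≥ 66(1−β^4) + 13β^4 = 66 − 53β^4.
So β^4 ≥ 35/53, giving β ≥ (35/53)^(1/4) ≈ 0.901.

0.901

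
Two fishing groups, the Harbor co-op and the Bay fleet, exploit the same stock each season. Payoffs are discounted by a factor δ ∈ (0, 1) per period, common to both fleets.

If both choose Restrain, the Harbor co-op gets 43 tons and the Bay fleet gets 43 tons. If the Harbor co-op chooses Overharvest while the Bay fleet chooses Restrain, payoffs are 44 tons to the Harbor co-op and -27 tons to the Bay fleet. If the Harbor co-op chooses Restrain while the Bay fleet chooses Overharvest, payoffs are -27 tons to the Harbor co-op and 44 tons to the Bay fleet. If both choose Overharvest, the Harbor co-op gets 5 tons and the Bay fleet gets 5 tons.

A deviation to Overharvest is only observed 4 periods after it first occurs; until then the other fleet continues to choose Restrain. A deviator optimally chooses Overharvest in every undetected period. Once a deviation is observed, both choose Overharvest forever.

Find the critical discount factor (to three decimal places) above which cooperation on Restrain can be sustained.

0.400

Deviating for the 4 undetected periods gains 44−43 = 1 per period over cooperation, then loses 43−5 = 38 per period forever once punishment starts.
Gain: 1(1 + δ + … + δ^3); loss: 38·δ^4/(1−δ).
No profitable deviation ⇔ 1(1−δ^4) ≤ 38·δ^4, i.e. δ^4 ≥ 1/(1+38) = 1/39.
Hence δ ≥ (1/39)^(1/4) ≈ 0.400.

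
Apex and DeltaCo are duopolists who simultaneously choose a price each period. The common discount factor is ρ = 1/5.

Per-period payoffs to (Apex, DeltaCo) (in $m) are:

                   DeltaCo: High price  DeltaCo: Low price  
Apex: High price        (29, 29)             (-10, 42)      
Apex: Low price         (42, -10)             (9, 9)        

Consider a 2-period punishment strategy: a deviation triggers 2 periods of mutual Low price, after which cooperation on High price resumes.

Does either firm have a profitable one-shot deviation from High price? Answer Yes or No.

Yes

IC: ρ+…+ρ^2 ≥ (42−29)/(29−9) = 13/20.
At ρ = 1/5: partial sum = 0.2400 < 0.6500. Cooperation not sustainable.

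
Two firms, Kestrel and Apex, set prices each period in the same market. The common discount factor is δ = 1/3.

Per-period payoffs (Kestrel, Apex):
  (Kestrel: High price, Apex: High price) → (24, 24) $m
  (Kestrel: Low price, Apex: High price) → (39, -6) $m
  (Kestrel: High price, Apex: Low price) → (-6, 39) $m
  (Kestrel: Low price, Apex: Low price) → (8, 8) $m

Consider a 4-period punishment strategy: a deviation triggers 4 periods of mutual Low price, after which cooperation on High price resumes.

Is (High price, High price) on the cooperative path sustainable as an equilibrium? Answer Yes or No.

No

Comparing payoff streams over the 5 periods until play realigns: cooperate → 24(1+δ+…+δ^4); deviate → 39 + 8(δ+…+δ^4).
Cooperation is sustained iff (24−8)(δ+…+δ^4) ≥ 39−24.
δ+…+δ^4 = 1/3·(1−(1/3)^4)/(1−1/3) = 0.4938, and (39−24)/(24−8) = 0.9375.
0.4938 < 0.9375, so cooperation is not sustainable.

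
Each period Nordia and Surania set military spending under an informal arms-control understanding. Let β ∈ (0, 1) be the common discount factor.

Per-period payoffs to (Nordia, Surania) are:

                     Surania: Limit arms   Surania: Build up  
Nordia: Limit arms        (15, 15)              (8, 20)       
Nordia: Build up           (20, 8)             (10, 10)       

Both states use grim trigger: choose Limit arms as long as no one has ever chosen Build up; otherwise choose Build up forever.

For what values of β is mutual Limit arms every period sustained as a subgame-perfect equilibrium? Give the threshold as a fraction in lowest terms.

Cooperation forever yields 15 each period: 15/(1−β).
Deviating yields 20 once, then 10 forever: 20 + 10β/(1−β).
No profitable deviation requires 15/(1−β) ≥ 20 + 10β/(1−β).
Multiplying by (1−β): 15 ≥ 20(1−β) + 10β = 20 − 10β.
So 10β ≥ 5, i.e. β ≥ 5/10 = 1/2.

1/2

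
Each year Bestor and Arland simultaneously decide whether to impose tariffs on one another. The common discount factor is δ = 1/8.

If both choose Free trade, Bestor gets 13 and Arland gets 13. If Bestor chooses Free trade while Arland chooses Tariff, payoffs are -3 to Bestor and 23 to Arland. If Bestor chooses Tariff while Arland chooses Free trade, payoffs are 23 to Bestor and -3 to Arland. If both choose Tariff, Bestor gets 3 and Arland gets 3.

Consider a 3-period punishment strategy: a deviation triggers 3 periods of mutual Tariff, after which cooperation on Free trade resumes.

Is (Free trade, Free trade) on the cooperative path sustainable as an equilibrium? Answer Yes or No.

No

A one-shot deviation gives 23 now, then 3 for 3 periods, then back to 13.
Gain from deviating: (23−13) today; loss: (13−3) in each of the next 3 periods.
No-deviation condition: (13−3)(δ+…+δ^3) ≥ 23−13, i.e. δ+…+δ^3 ≥ 1.
At δ = 1/8: δ+…+δ^3 = 0.1426 < 1.0000.
So cooperation is not sustainable.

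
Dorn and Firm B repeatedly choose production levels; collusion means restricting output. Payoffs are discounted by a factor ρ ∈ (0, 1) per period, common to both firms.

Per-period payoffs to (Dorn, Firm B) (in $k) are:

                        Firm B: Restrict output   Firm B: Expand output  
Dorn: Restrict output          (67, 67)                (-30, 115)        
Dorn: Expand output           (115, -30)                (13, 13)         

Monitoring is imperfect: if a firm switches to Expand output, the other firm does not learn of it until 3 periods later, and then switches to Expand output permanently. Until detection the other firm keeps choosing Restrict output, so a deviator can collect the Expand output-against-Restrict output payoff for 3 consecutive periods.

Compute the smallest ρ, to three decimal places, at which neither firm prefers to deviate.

The best deviation is to choose Expand output for all 3 undetected periods, earning 115 each, then 13 forever once detected.
Deviation value: 115(1−ρ^3)/(1−ρ) + 13ρ^3/(1−ρ); cooperation value: 67/(1−ρ).
IC: 67 ≥ 115(1−ρ^3) + 13ρ^3 = 115 − 102ρ^3.
So ρ^3 ≥ 48/102 = 8/17, giving ρ ≥ (8/17)^(1/3) ≈ 0.778.

0.778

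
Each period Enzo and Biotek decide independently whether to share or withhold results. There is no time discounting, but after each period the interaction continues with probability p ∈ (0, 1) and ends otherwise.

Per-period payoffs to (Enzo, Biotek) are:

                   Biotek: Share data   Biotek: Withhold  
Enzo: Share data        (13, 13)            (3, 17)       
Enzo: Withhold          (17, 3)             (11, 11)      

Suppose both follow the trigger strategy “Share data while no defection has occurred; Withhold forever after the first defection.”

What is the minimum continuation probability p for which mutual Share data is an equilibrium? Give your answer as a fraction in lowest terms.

Expected cooperation value is 13 + p·13 + p²·13 + … = 13/(1−p); deviation gives 17 + p·11/(1−p).
13 ≥ 17(1−p) + 11p ⇒ 6p ≥ 4 ⇒ p ≥ 4/6 = 2/3.

2/3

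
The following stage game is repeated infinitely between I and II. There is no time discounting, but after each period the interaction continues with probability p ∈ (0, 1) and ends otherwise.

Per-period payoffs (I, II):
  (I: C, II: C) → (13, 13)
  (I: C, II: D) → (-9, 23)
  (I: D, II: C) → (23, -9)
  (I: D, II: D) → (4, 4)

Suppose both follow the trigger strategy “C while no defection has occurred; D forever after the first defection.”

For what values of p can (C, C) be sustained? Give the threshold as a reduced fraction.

Expected cooperation value is 13 + p·13 + p²·13 + … = 13/(1−p); deviation gives 23 + p·4/(1−p).
13 ≥ 23(1−p) + 4p ⇒ 19p ≥ 10 ⇒ p ≥ 10/19.

10/19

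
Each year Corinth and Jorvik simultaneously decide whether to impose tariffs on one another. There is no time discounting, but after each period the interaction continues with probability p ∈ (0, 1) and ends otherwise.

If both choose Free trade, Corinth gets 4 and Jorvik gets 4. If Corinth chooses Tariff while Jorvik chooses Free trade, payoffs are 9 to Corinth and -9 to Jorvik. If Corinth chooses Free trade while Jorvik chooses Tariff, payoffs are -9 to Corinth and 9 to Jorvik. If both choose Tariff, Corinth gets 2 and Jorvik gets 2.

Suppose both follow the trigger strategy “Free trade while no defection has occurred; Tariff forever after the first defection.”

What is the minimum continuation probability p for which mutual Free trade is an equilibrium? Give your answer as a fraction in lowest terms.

5/7

With no time discounting, the continuation probability p plays the role of the discount factor.
Grim-trigger IC: 4/(1−p) ≥ 9 + 2p/(1−p) ⇒ p ≥ (9−4)/(9−2) = 5/7.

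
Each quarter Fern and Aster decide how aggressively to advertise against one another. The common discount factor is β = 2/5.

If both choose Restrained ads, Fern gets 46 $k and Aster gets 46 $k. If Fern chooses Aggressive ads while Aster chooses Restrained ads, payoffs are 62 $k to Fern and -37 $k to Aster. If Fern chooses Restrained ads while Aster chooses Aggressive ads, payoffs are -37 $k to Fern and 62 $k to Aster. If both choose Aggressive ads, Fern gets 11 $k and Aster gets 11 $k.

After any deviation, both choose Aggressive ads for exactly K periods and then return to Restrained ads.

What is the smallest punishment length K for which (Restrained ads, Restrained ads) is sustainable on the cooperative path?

2

IC: β(1−β^K)/(1−β) ≥ (62−46)/(46−11) = 16/35.
With β = 2/5: need 1 − β^K ≥ 16/35·(1−2/5)/(2/5), i.e. β^K ≤ 0.3143.
Since (2/5)^1 = 0.4000 and (2/5)^2 = 0.1600, the smallest such K is 2.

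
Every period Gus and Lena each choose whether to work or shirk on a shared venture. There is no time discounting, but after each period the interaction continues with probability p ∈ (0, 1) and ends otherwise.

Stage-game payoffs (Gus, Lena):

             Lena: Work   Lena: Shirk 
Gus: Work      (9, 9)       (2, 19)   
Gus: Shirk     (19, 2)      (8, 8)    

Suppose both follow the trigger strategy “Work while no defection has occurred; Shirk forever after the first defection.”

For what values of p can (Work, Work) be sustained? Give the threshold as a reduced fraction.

10/11

Expected cooperation value is 9 + p·9 + p²·9 + … = 9/(1−p); deviation gives 19 + p·8/(1−p).
9 ≥ 19(1−p) + 8p ⇒ 11p ≥ 10 ⇒ p ≥ 10/11.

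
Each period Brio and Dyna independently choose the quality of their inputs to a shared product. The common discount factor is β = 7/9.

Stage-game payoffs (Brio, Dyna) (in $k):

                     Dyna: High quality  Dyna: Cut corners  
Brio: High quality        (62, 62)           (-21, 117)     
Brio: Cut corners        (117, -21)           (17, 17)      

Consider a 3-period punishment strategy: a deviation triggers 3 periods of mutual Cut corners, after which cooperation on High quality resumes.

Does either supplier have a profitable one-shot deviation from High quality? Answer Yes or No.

No

Comparing payoff streams over the 4 periods until play realigns: cooperate → 62(1+β+…+β^3); deviate → 117 + 17(β+…+β^3).
Cooperation is sustained iff (62−17)(β+…+β^3) ≥ 117−62.
β+…+β^3 = 7/9·(1−(7/9)^3)/(1−7/9) = 1.8532, and (117−62)/(62−17) = 1.2222.
1.8532 ≥ 1.2222, so cooperation is sustainable.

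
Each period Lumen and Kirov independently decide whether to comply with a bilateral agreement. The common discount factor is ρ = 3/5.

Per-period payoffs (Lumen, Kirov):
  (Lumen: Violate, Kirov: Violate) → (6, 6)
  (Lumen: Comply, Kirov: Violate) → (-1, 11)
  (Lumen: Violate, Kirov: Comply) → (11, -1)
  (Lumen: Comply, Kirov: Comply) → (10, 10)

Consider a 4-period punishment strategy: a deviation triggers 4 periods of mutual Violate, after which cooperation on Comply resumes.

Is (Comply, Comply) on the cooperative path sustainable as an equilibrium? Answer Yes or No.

Yes

IC: ρ+…+ρ^4 ≥ (11−10)/(10−6) = 1/4.
At ρ = 3/5: partial sum = 1.3056 ≥ 0.2500. Cooperation sustainable.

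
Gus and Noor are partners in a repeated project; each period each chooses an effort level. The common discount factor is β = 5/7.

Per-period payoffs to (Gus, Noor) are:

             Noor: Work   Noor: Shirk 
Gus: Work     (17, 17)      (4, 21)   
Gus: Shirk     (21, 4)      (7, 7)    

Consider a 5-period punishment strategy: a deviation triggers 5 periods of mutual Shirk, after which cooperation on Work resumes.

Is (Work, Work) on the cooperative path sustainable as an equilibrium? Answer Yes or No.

Comparing payoff streams over the 6 periods until play realigns: cooperate → 17(1+β+…+β^5); deviate → 21 + 7(β+…+β^5).
Cooperation is sustained iff (17−7)(β+…+β^5) ≥ 21−17.
β+…+β^5 = 5/7·(1−(5/7)^5)/(1−5/7) = 2.0352, and (21−17)/(17−7) = 0.4000.
2.0352 ≥ 0.4000, so cooperation is sustainable.

Yes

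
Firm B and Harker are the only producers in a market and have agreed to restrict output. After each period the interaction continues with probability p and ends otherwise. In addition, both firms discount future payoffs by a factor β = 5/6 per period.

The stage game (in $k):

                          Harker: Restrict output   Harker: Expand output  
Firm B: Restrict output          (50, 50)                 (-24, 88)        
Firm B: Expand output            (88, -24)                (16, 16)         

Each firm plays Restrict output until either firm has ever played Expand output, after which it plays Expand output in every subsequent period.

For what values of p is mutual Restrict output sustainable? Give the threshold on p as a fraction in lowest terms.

19/30

Expected continuation weight on next period's payoff is β·p = 5/6·p, which plays the role of the discount factor.
Cooperation requires 5/6·p ≥ (88−50)/(88−16) = 19/36, hence p ≥ 19/30.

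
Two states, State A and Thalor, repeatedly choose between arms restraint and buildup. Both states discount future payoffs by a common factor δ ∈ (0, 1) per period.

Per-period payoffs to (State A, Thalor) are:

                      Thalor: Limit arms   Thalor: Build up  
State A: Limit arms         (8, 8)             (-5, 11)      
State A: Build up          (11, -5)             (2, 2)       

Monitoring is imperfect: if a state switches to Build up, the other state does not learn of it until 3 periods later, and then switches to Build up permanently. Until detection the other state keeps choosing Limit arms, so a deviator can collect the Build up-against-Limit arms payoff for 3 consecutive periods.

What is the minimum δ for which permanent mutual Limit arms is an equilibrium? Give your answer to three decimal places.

A deviator earns 11 for 3 periods, then 2 forever; cooperating earns 8 forever. Multiplying the IC by (1−δ):
8 ≥ 11(1−δ^3) + 2δ^3, so 9·δ^3 ≥ 3 and δ^3 ≥ 1/3.
δ ≥ (1/3)^(1/3) ≈ 0.693.

0.693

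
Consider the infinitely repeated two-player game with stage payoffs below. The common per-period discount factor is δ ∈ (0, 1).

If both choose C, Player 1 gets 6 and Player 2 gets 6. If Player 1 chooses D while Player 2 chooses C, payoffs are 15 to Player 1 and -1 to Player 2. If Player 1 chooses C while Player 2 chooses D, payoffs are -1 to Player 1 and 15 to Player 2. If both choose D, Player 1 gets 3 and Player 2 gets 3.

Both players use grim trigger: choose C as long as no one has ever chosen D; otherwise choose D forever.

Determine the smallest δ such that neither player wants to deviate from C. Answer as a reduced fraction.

Under grim trigger the critical discount factor is (T−C)/(T−P) with T = 15, C = 6, P = 3.
δ* = (15−6)/(15−3) = 9/12 = 3/4.

3/4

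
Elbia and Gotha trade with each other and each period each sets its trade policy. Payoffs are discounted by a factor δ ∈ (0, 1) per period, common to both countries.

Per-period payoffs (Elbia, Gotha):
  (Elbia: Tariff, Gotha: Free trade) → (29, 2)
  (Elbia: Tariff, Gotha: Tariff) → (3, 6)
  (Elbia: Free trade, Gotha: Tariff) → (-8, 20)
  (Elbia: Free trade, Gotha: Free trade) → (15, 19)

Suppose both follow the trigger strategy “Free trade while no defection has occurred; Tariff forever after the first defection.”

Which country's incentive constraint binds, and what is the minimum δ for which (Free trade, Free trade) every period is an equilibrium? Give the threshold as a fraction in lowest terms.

Elbia's threshold: (29−15)/(29−3) = 7/13.
Gotha's threshold: (20−19)/(20−6) = 1/14.
7/13 > 1/14, so Elbia binds and δ* = 7/13.

Elbia; δ ≥ 7/13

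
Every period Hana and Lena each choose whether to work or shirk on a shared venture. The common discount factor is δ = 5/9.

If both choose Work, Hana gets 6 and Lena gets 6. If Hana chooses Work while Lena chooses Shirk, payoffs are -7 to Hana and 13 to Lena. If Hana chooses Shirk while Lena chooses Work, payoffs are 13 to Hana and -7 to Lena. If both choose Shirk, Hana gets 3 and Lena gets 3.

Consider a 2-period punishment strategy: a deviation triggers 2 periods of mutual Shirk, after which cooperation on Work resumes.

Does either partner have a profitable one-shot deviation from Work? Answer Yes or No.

Comparing payoff streams over the 3 periods until play realigns: cooperate → 6(1+δ+…+δ^2); deviate → 13 + 3(δ+…+δ^2).
Cooperation is sustained iff (6−3)(δ+…+δ^2) ≥ 13−6.
δ+…+δ^2 = 5/9·(1−(5/9)^2)/(1−5/9) = 0.8642, and (13−6)/(6−3) = 2.3333.
0.8642 < 2.3333, so cooperation is not sustainable.

Yes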